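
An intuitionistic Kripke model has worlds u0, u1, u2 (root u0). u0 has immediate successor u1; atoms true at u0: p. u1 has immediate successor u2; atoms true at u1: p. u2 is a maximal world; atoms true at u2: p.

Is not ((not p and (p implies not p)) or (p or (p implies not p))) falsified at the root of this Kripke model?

Yes

u0 does not force not ((not p and (p implies not p)) or (p or (p implies not p))) since u0 is accessible from u0 and u0 forces (not p and (p implies not p)) or (p or (p implies not p)).
u0 forces (not p and (p implies not p)) or (p or (p implies not p)) via the disjunct p or (p implies not p).
So the root u0 does not force not ((not p and (p implies not p)) or (p or (p implies not p))); the model is a countermodel.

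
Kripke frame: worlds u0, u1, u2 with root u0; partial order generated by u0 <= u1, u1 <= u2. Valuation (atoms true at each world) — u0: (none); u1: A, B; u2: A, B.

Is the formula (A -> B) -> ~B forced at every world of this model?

No

Not every world: u0 ||-/- (A -> B) -> ~B.
u0 ||-/- (A -> B) -> ~B: already at u0 itself, u0 ||- A -> B but u0 ||-/- ~B.
u0 ||-/- ~B since u1 is accessible from u0 and u1 ||- B.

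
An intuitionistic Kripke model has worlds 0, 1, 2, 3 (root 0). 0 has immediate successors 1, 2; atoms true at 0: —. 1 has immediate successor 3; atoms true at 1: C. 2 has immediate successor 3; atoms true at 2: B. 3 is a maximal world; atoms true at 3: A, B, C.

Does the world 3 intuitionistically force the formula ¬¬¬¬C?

Yes

3 ⊩ ¬¬¬¬C: no world accessible from 3 forces ¬¬¬C.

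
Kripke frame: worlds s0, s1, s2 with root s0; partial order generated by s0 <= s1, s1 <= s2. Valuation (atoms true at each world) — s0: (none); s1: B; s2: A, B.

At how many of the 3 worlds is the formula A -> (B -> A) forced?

s0: forces it.
s1: forces it.
s2: forces it.
Worlds forcing the formula: {s0, s1, s2}.

3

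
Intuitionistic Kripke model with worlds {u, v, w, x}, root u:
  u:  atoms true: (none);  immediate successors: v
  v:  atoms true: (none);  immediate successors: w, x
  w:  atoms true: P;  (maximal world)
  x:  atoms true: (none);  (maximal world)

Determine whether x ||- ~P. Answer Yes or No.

Yes

x ||- ~P: no world accessible from x forces P.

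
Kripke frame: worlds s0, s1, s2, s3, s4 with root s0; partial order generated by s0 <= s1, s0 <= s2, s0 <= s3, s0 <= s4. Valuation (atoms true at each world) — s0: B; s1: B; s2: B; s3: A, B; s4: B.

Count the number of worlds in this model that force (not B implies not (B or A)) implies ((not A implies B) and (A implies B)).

s0: forces it.
s1: forces it.
s2: forces it.
s3: forces it.
s4: forces it.
Worlds forcing the formula: {s0, s1, s2, s3, s4}.

5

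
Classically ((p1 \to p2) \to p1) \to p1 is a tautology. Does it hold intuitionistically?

No

This is Peirce's law, which is not intuitionistically valid.
A Kripke countermodel: worlds u, v; order generated by u \le v; atoms true at each world — u:{}; v:{p1}.
u \nVdash ((p1 \to p2) \to p1) \to p1: already at u itself, u \Vdash (p1 \to p2) \to p1 but u \nVdash p1.
u lacks atom p1, so u \nVdash p1.
So the root u does not force the formula.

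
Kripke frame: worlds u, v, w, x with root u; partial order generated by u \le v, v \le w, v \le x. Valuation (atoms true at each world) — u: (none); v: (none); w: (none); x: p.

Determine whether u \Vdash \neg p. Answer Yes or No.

u \nVdash \neg p since x is accessible from u and x \Vdash p.

No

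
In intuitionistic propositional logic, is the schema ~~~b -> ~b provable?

This is triple-negation reduction, which is intuitionistically derivable.
Assume ~~~b and suppose b. Then ~~b (double-negation introduction), contradicting ~~~b. So ~b.

Yes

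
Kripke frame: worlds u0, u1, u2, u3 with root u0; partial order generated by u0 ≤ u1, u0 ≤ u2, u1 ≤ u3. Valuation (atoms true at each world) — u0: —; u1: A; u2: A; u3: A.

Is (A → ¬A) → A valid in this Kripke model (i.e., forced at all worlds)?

u0 ⊩ (A → ¬A) → A vacuously: no world accessible from u0 forces the antecedent A → ¬A.
Since the root u0 forces (A → ¬A) → A and forcing is persistent (monotone upward), every world forces it.

Yes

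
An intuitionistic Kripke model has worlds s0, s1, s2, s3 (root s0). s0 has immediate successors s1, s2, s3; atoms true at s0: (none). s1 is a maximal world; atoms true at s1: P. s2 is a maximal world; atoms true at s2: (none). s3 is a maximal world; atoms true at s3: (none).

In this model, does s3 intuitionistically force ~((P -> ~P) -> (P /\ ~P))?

Yes

s3 ||- ~((P -> ~P) -> (P /\ ~P)): no world accessible from s3 forces (P -> ~P) -> (P /\ ~P).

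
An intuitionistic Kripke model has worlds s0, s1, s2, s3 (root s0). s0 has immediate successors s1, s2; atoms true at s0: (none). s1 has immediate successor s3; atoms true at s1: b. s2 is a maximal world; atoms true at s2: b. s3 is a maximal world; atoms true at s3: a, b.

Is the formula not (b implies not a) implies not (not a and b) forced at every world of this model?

s0 forces not (b implies not a) implies not (not a and b): every world accessible from s0 that forces not (b implies not a) (namely s1, s3) also forces not (not a and b).
Since the root s0 forces not (b implies not a) implies not (not a and b) and forcing is persistent (monotone upward), every world forces it.

Yes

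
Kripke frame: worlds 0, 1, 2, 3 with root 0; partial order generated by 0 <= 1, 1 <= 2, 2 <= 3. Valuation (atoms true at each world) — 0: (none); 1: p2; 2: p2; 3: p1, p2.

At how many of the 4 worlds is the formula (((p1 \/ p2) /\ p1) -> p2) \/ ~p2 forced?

0: forces it.
1: forces it.
2: forces it.
3: forces it.
Worlds forcing the formula: {0, 1, 2, 3}.

4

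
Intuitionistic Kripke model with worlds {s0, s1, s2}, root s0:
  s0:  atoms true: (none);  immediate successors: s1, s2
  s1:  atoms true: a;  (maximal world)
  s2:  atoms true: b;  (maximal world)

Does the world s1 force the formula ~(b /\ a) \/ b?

s1 ||- ~(b /\ a) \/ b via the disjunct ~(b /\ a).

Yes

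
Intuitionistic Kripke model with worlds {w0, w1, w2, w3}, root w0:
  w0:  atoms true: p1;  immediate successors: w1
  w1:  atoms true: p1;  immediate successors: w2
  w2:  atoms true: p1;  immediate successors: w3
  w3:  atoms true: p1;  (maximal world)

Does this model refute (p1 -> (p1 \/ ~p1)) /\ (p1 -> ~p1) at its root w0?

w0 ||-/- (p1 -> (p1 \/ ~p1)) /\ (p1 -> ~p1) since w0 fails p1 -> ~p1.
So the root w0 does not force (p1 -> (p1 \/ ~p1)) /\ (p1 -> ~p1); the model is a countermodel.

Yes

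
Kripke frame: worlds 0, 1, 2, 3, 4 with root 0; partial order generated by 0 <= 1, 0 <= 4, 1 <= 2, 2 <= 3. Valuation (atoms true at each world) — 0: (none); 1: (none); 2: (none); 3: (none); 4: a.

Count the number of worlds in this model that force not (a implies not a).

0: does not force it — 0 does not force not (a implies not a) since 1 is accessible from 0 and 1 forces a implies not a.
1: does not force it — 1 does not force not (a implies not a) since 1 is accessible from 1 and 1 forces a implies not a.
2: does not force it.
3: does not force it.
4: forces it.
Worlds forcing the formula: {4}.

1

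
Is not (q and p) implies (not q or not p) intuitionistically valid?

No

This is the constructively invalid direction of De Morgan's law for conjunction, which is not intuitionistically valid.
A Kripke countermodel: worlds 0, 1, 2; order generated by 0 <= 1, 0 <= 2; atoms true at each world — 0:{}; 1:{q}; 2:{p}.
0 does not force not (q and p) implies (not q or not p): already at 0 itself, 0 forces not (q and p) but 0 does not force not q or not p.
0 does not force not q or not p: neither disjunct is forced at 0.
0 does not force not q since 1 is accessible from 0 and 1 forces q.
So the root 0 does not force the formula.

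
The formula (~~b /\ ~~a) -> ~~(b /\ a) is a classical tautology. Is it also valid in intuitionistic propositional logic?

This is the distribution of double negation over conjunction, which is intuitionistically derivable.
Assume ~~b, ~~a, and ~(b /\ a). From b we'd get ~a (since b /\ a is refuted), contradicting ~~a; so ~b, contradicting ~~b.

Yes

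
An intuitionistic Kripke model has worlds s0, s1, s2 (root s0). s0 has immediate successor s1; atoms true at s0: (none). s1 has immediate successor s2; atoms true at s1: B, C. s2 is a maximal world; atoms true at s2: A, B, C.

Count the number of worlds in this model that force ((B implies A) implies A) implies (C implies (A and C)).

s0: does not force it — s0 does not force ((B implies A) implies A) implies (C implies (A and C)): already at s0 itself, s0 forces (B implies A) implies A but s0 does not force C implies (A and C).
s1: does not force it — s1 does not force ((B implies A) implies A) implies (C implies (A and C)): already at s1 itself, s1 forces (B implies A) implies A but s1 does not force C implies (A and C).
s2: forces it.
Worlds forcing the formula: {s2}.

1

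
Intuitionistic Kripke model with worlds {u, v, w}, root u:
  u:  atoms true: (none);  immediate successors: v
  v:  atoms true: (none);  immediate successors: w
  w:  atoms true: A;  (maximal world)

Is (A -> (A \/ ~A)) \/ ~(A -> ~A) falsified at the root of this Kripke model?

u ||- (A -> (A \/ ~A)) \/ ~(A -> ~A) via the disjunct A -> (A \/ ~A).
So the root u forces (A -> (A \/ ~A)) \/ ~(A -> ~A); the model is not a countermodel.

No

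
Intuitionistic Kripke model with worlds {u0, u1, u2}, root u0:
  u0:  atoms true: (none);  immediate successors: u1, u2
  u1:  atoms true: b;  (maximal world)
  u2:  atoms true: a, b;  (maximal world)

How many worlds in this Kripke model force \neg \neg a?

u0: does not force it — u0 \nVdash \neg \neg a since u1 is accessible from u0 and u1 \Vdash \neg a.
u1: does not force it.
u2: forces it.
Worlds forcing the formula: {u2}.

1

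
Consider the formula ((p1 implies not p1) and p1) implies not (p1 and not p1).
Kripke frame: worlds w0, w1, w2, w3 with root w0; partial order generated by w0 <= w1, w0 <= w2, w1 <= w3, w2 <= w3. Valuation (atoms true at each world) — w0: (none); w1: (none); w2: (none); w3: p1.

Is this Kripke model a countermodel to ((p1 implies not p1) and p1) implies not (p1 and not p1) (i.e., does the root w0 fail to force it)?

No

w0 forces ((p1 implies not p1) and p1) implies not (p1 and not p1) vacuously: no world accessible from w0 forces the antecedent (p1 implies not p1) and p1.
So the root w0 forces ((p1 implies not p1) and p1) implies not (p1 and not p1); the model is not a countermodel.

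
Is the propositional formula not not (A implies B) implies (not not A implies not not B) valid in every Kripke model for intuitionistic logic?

This is the distribution of double negation over implication, which is intuitionistically derivable.
Assume not not (A implies B) and not not A; suppose not B. Then A implies B would give not A (by contraposition), contradicting not not A; so not (A implies B), contradicting not not (A implies B). Hence not not B.

Yes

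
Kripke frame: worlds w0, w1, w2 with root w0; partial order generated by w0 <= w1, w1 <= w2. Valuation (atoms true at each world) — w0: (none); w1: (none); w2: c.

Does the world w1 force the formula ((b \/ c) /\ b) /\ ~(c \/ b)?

No

w1 ||-/- ((b \/ c) /\ b) /\ ~(c \/ b) since w1 fails (b \/ c) /\ b.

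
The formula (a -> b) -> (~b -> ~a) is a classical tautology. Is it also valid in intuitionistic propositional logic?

Yes

This is the forward direction of contraposition, which is intuitionistically derivable.
Assume a -> b and ~b. If a held then b would follow, contradicting ~b; so ~a.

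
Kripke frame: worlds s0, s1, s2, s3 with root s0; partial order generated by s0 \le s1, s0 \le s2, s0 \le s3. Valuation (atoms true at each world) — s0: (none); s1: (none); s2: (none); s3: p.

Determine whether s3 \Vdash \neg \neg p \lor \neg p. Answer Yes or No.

Yes

s3 \Vdash \neg \neg p \lor \neg p via the disjunct \neg \neg p.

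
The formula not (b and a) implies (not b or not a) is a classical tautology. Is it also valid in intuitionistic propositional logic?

This is the constructively invalid direction of De Morgan's law for conjunction, which is not intuitionistically valid.
A Kripke countermodel: worlds 0, 1, 2; order generated by 0 <= 1, 0 <= 2; atoms true at each world — 0:{}; 1:{b}; 2:{a}.
0 does not force not (b and a) implies (not b or not a): already at 0 itself, 0 forces not (b and a) but 0 does not force not b or not a.
0 does not force not b or not a: neither disjunct is forced at 0.
0 does not force not b since 1 is accessible from 0 and 1 forces b.
So the root 0 does not force the formula.

No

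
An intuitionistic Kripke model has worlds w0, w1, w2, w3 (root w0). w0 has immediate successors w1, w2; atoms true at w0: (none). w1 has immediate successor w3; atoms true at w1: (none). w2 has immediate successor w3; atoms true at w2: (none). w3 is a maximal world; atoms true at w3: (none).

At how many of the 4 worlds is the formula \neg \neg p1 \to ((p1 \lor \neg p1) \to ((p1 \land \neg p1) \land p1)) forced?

4

w0: forces it.
w1: forces it.
w2: forces it.
w3: forces it.
Worlds forcing the formula: {w0, w1, w2, w3}.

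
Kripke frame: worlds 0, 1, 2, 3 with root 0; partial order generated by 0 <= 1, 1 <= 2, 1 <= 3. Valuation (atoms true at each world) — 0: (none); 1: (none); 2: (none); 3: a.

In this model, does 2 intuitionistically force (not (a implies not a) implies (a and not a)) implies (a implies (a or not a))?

2 forces (not (a implies not a) implies (a and not a)) implies (a implies (a or not a)): every world accessible from 2 that forces not (a implies not a) implies (a and not a) (namely 2) also forces a implies (a or not a).

Yes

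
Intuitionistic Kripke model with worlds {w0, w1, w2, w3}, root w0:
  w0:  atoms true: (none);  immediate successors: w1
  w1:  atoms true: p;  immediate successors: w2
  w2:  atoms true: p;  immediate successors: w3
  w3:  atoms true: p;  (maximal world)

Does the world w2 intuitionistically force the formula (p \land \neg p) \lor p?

w2 \Vdash (p \land \neg p) \lor p via the disjunct p.

Yes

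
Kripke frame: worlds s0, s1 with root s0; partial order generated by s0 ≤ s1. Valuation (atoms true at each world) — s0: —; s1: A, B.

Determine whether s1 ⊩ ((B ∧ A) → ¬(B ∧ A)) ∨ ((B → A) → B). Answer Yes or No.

Yes

s1 ⊩ ((B ∧ A) → ¬(B ∧ A)) ∨ ((B → A) → B) via the disjunct (B → A) → B.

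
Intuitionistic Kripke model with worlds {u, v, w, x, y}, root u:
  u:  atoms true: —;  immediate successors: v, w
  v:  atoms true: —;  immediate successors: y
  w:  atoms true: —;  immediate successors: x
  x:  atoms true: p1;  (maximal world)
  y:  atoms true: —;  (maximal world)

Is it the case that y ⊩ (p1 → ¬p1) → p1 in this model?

y ⊮ (p1 → ¬p1) → p1: already at y itself, y ⊩ p1 → ¬p1 but y ⊮ p1.
y lacks atom p1, so y ⊮ p1.

No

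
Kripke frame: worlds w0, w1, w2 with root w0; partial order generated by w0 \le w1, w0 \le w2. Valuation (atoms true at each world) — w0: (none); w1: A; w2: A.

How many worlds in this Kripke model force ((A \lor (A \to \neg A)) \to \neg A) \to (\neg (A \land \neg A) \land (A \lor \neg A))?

w0: forces it.
w1: forces it.
w2: forces it.
Worlds forcing the formula: {w0, w1, w2}.

3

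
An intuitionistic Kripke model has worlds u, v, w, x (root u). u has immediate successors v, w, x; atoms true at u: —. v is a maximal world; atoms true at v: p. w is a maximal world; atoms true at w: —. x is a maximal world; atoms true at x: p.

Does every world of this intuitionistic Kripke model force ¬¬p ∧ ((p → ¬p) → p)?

No

Not every world: u ⊮ ¬¬p ∧ ((p → ¬p) → p).
u ⊮ ¬¬p ∧ ((p → ¬p) → p) since u fails ¬¬p.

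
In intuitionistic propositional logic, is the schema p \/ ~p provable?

This is the law of excluded middle, which is not intuitionistically valid.
A Kripke countermodel: worlds u, v; order generated by u <= v; atoms true at each world — u:{}; v:{p}.
u ||-/- p \/ ~p: neither disjunct is forced at u.
u lacks atom p, so u ||-/- p.
So the root u does not force the formula.

No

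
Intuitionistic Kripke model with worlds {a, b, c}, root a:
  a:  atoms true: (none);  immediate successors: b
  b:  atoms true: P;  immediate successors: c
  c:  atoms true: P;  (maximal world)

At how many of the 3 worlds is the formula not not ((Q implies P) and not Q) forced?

3

a: forces it.
b: forces it.
c: forces it.
Worlds forcing the formula: {a, b, c}.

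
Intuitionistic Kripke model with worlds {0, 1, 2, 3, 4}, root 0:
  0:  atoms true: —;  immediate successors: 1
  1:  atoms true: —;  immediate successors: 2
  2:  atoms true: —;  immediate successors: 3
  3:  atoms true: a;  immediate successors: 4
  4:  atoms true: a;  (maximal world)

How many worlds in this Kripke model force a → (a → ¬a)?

0

0: does not force it — 0 ⊮ a → (a → ¬a): at the accessible world 3, 3 ⊩ a but 3 ⊮ a → ¬a.
1: does not force it — 1 ⊮ a → (a → ¬a): at the accessible world 3, 3 ⊩ a but 3 ⊮ a → ¬a.
2: does not force it.
3: does not force it.
4: does not force it.
Worlds forcing the formula: { }.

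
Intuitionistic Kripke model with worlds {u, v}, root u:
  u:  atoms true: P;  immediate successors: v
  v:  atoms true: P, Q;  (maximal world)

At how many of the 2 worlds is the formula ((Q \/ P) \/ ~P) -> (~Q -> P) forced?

u: forces it.
v: forces it.
Worlds forcing the formula: {u, v}.

2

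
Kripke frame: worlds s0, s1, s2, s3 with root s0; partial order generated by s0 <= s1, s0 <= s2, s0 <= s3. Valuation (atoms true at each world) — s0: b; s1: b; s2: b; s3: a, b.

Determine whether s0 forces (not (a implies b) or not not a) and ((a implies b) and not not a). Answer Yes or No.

s0 does not force (not (a implies b) or not not a) and ((a implies b) and not not a) since s0 fails not (a implies b) or not not a.

No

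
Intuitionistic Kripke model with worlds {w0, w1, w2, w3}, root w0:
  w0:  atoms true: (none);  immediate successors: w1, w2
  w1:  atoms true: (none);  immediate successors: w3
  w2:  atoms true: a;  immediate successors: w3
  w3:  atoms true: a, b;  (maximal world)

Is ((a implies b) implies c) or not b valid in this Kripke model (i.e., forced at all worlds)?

No

Not every world: w0 does not force ((a implies b) implies c) or not b.
w0 does not force ((a implies b) implies c) or not b: neither disjunct is forced at w0.
w0 does not force (a implies b) implies c: at the accessible world w1, w1 forces a implies b but w1 does not force c.
w1 lacks atom c, so w1 does not force c.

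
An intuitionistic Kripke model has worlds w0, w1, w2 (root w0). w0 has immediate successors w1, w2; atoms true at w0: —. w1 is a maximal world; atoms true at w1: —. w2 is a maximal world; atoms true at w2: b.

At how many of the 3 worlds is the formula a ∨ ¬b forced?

w0: does not force it — w0 ⊮ a ∨ ¬b: neither disjunct is forced at w0.
w1: forces it.
w2: does not force it.
Worlds forcing the formula: {w1}.

1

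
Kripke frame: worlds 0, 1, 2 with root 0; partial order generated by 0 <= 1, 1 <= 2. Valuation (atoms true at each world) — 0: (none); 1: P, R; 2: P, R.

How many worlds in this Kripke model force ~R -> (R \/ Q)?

3

0: forces it.
1: forces it.
2: forces it.
Worlds forcing the formula: {0, 1, 2}.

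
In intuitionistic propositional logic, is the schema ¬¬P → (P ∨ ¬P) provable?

No

This is a variant of double-negation elimination (deriving excluded middle from double negation), which is not intuitionistically valid.
A Kripke countermodel: worlds w0, w1; order generated by w0 ≤ w1; atoms true at each world — w0:{}; w1:{P}.
w0 ⊮ ¬¬P → (P ∨ ¬P): already at w0 itself, w0 ⊩ ¬¬P but w0 ⊮ P ∨ ¬P.
w0 ⊮ P ∨ ¬P: neither disjunct is forced at w0.
w0 lacks atom P, so w0 ⊮ P.
So the root w0 does not force the formula.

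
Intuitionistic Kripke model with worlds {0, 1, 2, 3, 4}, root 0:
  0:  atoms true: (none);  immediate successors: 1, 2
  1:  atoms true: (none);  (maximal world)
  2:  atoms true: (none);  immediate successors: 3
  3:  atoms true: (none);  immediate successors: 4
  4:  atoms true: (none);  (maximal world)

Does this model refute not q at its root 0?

0 forces not q: no world accessible from 0 forces q.
So the root 0 forces not q; the model is not a countermodel.

No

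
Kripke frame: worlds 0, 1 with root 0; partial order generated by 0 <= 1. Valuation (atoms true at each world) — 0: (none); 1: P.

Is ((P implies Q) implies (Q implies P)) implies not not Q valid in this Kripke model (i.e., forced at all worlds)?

Not every world: 0 does not force ((P implies Q) implies (Q implies P)) implies not not Q.
0 does not force ((P implies Q) implies (Q implies P)) implies not not Q: already at 0 itself, 0 forces (P implies Q) implies (Q implies P) but 0 does not force not not Q.
0 does not force not not Q since 0 is accessible from 0 and 0 forces not Q.
0 forces not Q: no world accessible from 0 forces Q.

No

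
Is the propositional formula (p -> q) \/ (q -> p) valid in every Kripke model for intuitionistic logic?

This is the Gödel–Dummett linearity axiom, which is not intuitionistically valid.
A Kripke countermodel: worlds u0, u1, u2; order generated by u0 <= u1, u0 <= u2; atoms true at each world — u0:{}; u1:{p}; u2:{q}.
u0 ||-/- (p -> q) \/ (q -> p): neither disjunct is forced at u0.
u0 ||-/- p -> q: at the accessible world u1, u1 ||- p but u1 ||-/- q.
u1 lacks atom q, so u1 ||-/- q.
So the root u0 does not force the formula.

No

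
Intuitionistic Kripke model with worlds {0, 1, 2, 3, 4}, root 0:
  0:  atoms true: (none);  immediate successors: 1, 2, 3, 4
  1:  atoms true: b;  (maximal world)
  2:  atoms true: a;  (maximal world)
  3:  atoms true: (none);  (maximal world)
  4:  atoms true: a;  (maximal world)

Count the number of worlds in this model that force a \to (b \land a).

2

0: does not force it — 0 \nVdash a \to (b \land a): at the accessible world 2, 2 \Vdash a but 2 \nVdash b \land a.
1: forces it.
2: does not force it — 2 \nVdash a \to (b \land a): already at 2 itself, 2 \Vdash a but 2 \nVdash b \land a.
3: forces it.
4: does not force it — 4 \nVdash a \to (b \land a): already at 4 itself, 4 \Vdash a but 4 \nVdash b \land a.
Worlds forcing the formula: {1, 3}.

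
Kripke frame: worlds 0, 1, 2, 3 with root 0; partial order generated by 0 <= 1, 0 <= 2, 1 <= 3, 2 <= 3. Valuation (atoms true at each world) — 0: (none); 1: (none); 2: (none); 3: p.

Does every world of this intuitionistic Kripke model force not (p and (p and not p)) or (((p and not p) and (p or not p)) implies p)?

Yes

0 forces not (p and (p and not p)) or (((p and not p) and (p or not p)) implies p) via the disjunct not (p and (p and not p)).
Since the root 0 forces not (p and (p and not p)) or (((p and not p) and (p or not p)) implies p) and forcing is persistent (monotone upward), every world forces it.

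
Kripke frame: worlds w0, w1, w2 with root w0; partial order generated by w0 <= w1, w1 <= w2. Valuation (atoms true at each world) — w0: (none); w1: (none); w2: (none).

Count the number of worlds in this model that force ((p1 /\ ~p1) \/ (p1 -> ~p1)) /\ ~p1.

3

w0: forces it.
w1: forces it.
w2: forces it.
Worlds forcing the formula: {w0, w1, w2}.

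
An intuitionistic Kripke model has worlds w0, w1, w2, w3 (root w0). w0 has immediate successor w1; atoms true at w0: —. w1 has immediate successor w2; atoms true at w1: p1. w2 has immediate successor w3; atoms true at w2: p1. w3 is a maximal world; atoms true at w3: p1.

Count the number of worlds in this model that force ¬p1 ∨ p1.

w0: does not force it — w0 ⊮ ¬p1 ∨ p1: neither disjunct is forced at w0.
w1: forces it.
w2: forces it.
w3: forces it.
Worlds forcing the formula: {w1, w2, w3}.

3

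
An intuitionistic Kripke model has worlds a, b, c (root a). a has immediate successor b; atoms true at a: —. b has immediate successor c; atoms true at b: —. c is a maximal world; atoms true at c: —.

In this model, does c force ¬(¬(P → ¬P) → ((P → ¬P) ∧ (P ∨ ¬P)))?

No

c ⊮ ¬(¬(P → ¬P) → ((P → ¬P) ∧ (P ∨ ¬P))) since c is accessible from c and c ⊩ ¬(P → ¬P) → ((P → ¬P) ∧ (P ∨ ¬P)).
c ⊩ ¬(P → ¬P) → ((P → ¬P) ∧ (P ∨ ¬P)) vacuously: no world accessible from c forces the antecedent ¬(P → ¬P).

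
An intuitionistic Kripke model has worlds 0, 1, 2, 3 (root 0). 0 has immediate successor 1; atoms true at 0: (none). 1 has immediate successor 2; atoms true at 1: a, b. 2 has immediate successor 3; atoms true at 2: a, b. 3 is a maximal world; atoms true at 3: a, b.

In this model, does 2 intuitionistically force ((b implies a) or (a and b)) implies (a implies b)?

2 forces ((b implies a) or (a and b)) implies (a implies b): every world accessible from 2 that forces (b implies a) or (a and b) (namely 2, 3) also forces a implies b.

Yes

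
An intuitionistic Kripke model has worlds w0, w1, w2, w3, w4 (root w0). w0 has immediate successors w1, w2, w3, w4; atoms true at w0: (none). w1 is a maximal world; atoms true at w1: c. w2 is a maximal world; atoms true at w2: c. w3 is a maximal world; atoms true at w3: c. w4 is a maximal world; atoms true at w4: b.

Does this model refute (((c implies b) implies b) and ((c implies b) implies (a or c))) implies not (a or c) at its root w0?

w0 does not force (((c implies b) implies b) and ((c implies b) implies (a or c))) implies not (a or c): at the accessible world w1, w1 forces ((c implies b) implies b) and ((c implies b) implies (a or c)) but w1 does not force not (a or c).
w1 does not force not (a or c) since w1 is accessible from w1 and w1 forces a or c.
w1 forces a or c via the disjunct c.
So the root w0 does not force (((c implies b) implies b) and ((c implies b) implies (a or c))) implies not (a or c); the model is a countermodel.

Yes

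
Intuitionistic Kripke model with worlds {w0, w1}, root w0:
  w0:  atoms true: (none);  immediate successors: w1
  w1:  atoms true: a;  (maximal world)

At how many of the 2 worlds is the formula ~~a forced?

w0: forces it.
w1: forces it.
Worlds forcing the formula: {w0, w1}.

2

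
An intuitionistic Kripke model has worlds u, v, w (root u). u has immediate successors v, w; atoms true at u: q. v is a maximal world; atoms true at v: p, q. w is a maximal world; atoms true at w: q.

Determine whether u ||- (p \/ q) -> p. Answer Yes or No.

u ||-/- (p \/ q) -> p: already at u itself, u ||- p \/ q but u ||-/- p.
u lacks atom p, so u ||-/- p.

No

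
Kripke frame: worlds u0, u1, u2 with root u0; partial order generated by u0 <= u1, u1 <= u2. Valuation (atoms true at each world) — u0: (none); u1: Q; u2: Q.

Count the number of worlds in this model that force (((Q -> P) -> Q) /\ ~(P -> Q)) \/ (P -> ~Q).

u0: forces it.
u1: forces it.
u2: forces it.
Worlds forcing the formula: {u0, u1, u2}.

3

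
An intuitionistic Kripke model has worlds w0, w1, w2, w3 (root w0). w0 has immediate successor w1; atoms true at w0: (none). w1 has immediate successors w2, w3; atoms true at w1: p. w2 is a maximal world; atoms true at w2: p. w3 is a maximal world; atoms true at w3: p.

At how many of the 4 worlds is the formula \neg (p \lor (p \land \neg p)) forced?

w0: does not force it — w0 \nVdash \neg (p \lor (p \land \neg p)) since w1 is accessible from w0 and w1 \Vdash p \lor (p \land \neg p).
w1: does not force it — w1 \nVdash \neg (p \lor (p \land \neg p)) since w1 is accessible from w1 and w1 \Vdash p \lor (p \land \neg p).
w2: does not force it — w2 \nVdash \neg (p \lor (p \land \neg p)) since w2 is accessible from w2 and w2 \Vdash p \lor (p \land \neg p).
w3: does not force it.
Worlds forcing the formula: { }.

0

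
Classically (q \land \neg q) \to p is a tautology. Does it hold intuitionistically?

This is an instance of ex falso quodlibet, which is intuitionistically derivable.
No world can force both q and \neg q, so the antecedent q \land \neg q is never forced and the implication holds vacuously at every world.

Yes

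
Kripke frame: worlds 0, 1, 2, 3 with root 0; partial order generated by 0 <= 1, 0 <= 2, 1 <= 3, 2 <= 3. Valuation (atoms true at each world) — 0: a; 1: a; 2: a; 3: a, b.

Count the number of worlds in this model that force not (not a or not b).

4

0: forces it.
1: forces it.
2: forces it.
3: forces it.
Worlds forcing the formula: {0, 1, 2, 3}.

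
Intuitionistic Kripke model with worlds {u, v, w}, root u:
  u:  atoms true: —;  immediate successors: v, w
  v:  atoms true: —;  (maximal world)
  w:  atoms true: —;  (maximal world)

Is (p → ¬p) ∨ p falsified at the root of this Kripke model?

u ⊩ (p → ¬p) ∨ p via the disjunct p → ¬p.
So the root u forces (p → ¬p) ∨ p; the model is not a countermodel.

No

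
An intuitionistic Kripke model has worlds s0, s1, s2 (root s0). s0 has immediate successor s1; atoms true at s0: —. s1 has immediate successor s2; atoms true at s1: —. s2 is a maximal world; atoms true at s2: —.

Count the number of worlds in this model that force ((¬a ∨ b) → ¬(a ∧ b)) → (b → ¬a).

s0: forces it.
s1: forces it.
s2: forces it.
Worlds forcing the formula: {s0, s1, s2}.

3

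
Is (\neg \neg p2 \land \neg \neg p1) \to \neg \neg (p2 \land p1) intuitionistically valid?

This is the distribution of double negation over conjunction, which is intuitionistically derivable.
Assume \neg \neg p2, \neg \neg p1, and \neg (p2 \land p1). From p2 we'd get \neg p1 (since p2 \land p1 is refuted), contradicting \neg \neg p1; so \neg p2, contradicting \neg \neg p2.

Yes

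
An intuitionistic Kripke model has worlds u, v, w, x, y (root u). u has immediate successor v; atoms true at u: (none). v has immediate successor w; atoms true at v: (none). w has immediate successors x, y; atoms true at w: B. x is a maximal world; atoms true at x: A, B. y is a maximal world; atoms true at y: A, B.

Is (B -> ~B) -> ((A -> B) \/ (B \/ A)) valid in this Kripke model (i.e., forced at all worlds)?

u ||- (B -> ~B) -> ((A -> B) \/ (B \/ A)) vacuously: no world accessible from u forces the antecedent B -> ~B.
Since the root u forces (B -> ~B) -> ((A -> B) \/ (B \/ A)) and forcing is persistent (monotone upward), every world forces it.

Yes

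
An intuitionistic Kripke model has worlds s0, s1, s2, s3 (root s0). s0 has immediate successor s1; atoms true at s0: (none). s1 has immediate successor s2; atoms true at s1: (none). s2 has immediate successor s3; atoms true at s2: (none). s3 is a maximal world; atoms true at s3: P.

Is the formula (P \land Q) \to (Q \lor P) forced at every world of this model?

s0 \Vdash (P \land Q) \to (Q \lor P) vacuously: no world accessible from s0 forces the antecedent P \land Q.
Since the root s0 forces (P \land Q) \to (Q \lor P) and forcing is persistent (monotone upward), every world forces it.

Yes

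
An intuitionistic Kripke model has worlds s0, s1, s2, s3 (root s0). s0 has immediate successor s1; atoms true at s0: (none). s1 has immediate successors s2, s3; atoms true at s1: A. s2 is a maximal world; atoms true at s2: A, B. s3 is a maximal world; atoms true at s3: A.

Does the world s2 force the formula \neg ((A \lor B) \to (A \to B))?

s2 \nVdash \neg ((A \lor B) \to (A \to B)) since s2 is accessible from s2 and s2 \Vdash (A \lor B) \to (A \to B).
s2 \Vdash (A \lor B) \to (A \to B): every world accessible from s2 that forces A \lor B (namely s2) also forces A \to B.

No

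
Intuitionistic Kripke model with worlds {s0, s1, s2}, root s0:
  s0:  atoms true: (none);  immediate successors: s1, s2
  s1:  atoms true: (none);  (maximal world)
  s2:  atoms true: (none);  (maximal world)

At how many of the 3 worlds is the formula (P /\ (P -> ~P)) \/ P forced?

s0: does not force it — s0 ||-/- (P /\ (P -> ~P)) \/ P: neither disjunct is forced at s0.
s1: does not force it — s1 ||-/- (P /\ (P -> ~P)) \/ P: neither disjunct is forced at s1.
s2: does not force it — s2 ||-/- (P /\ (P -> ~P)) \/ P: neither disjunct is forced at s2.
Worlds forcing the formula: { }.

0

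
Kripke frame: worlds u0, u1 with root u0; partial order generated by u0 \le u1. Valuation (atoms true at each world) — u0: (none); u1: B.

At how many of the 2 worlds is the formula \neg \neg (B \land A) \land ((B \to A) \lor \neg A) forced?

0

u0: does not force it — u0 \nVdash \neg \neg (B \land A) \land ((B \to A) \lor \neg A) since u0 fails \neg \neg (B \land A).
u1: does not force it — u1 \nVdash \neg \neg (B \land A) \land ((B \to A) \lor \neg A) since u1 fails \neg \neg (B \land A).
Worlds forcing the formula: { }.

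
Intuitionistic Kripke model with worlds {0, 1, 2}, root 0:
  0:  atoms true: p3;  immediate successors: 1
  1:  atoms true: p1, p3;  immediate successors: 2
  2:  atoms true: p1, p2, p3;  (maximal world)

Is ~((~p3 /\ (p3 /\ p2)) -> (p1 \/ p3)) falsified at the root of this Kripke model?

Yes

0 ||-/- ~((~p3 /\ (p3 /\ p2)) -> (p1 \/ p3)) since 0 is accessible from 0 and 0 ||- (~p3 /\ (p3 /\ p2)) -> (p1 \/ p3).
0 ||- (~p3 /\ (p3 /\ p2)) -> (p1 \/ p3) vacuously: no world accessible from 0 forces the antecedent ~p3 /\ (p3 /\ p2).
So the root 0 does not force ~((~p3 /\ (p3 /\ p2)) -> (p1 \/ p3)); the model is a countermodel.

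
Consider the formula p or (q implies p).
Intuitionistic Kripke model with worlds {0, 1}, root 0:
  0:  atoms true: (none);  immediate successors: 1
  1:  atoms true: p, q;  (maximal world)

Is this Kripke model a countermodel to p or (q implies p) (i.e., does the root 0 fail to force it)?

No

0 forces p or (q implies p) via the disjunct q implies p.
So the root 0 forces p or (q implies p); the model is not a countermodel.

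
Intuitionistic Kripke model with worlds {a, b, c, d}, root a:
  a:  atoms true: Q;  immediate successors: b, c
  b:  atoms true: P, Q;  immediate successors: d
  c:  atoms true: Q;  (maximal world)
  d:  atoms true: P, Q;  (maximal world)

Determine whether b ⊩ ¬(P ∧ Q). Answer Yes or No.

b ⊮ ¬(P ∧ Q) since b is accessible from b and b ⊩ P ∧ Q.
b ⊩ P ∧ Q since b forces both conjuncts.

No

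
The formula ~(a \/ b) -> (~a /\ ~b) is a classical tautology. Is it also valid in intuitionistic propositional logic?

Yes

This is a constructively valid De Morgan direction (negated disjunction to conjunction of negations), which is intuitionistically derivable.
From ~(a \/ b): if a held then a \/ b would, contradiction — so ~a; similarly ~b.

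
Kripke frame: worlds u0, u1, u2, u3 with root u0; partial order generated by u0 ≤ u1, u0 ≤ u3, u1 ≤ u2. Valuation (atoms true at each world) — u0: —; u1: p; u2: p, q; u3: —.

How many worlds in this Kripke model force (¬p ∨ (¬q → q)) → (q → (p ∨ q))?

u0: forces it.
u1: forces it.
u2: forces it.
u3: forces it.
Worlds forcing the formula: {u0, u1, u2, u3}.

4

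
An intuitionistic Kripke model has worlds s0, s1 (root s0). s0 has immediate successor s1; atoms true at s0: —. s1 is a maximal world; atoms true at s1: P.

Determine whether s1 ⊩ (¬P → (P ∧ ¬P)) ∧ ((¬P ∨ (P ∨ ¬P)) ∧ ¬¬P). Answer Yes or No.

s1 ⊩ (¬P → (P ∧ ¬P)) ∧ ((¬P ∨ (P ∨ ¬P)) ∧ ¬¬P) since s1 forces both conjuncts.

Yes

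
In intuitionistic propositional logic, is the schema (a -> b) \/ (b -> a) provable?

This is the Gödel–Dummett linearity axiom, which is not intuitionistically valid.
A Kripke countermodel: worlds 0, 1, 2; order generated by 0 <= 1, 0 <= 2; atoms true at each world — 0:{}; 1:{a}; 2:{b}.
0 ||-/- (a -> b) \/ (b -> a): neither disjunct is forced at 0.
0 ||-/- a -> b: at the accessible world 1, 1 ||- a but 1 ||-/- b.
1 lacks atom b, so 1 ||-/- b.
So the root 0 does not force the formula.

No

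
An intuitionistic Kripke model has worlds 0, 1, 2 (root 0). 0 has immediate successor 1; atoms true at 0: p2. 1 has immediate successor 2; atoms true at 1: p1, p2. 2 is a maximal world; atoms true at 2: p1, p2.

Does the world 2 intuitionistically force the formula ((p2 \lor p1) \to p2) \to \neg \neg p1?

Yes

2 \Vdash ((p2 \lor p1) \to p2) \to \neg \neg p1: every world accessible from 2 that forces (p2 \lor p1) \to p2 (namely 2) also forces \neg \neg p1.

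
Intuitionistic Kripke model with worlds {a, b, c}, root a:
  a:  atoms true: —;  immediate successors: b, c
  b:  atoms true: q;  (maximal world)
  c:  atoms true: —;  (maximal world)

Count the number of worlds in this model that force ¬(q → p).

1

a: does not force it — a ⊮ ¬(q → p) since c is accessible from a and c ⊩ q → p.
b: forces it.
c: does not force it.
Worlds forcing the formula: {b}.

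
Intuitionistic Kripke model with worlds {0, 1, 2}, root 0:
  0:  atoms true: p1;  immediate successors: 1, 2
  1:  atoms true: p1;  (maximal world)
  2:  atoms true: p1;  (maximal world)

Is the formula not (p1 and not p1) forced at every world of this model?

0 forces not (p1 and not p1): no world accessible from 0 forces p1 and not p1.
Since the root 0 forces not (p1 and not p1) and forcing is persistent (monotone upward), every world forces it.

Yes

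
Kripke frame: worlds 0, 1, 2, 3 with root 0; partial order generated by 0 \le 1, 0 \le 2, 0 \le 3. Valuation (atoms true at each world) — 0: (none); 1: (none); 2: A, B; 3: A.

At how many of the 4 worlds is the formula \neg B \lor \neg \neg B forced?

0: does not force it — 0 \nVdash \neg B \lor \neg \neg B: neither disjunct is forced at 0.
1: forces it.
2: forces it.
3: forces it.
Worlds forcing the formula: {1, 2, 3}.

3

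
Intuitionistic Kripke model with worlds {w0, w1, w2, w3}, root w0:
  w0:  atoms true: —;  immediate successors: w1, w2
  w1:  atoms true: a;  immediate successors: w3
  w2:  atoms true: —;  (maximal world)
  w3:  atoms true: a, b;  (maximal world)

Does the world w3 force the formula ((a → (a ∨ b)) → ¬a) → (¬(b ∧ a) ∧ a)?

Yes

w3 ⊩ ((a → (a ∨ b)) → ¬a) → (¬(b ∧ a) ∧ a) vacuously: no world accessible from w3 forces the antecedent (a → (a ∨ b)) → ¬a.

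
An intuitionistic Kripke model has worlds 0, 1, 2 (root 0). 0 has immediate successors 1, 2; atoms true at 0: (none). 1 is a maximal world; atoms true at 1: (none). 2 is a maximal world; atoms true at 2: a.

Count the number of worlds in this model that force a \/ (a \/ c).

0: does not force it — 0 ||-/- a \/ (a \/ c): neither disjunct is forced at 0.
1: does not force it — 1 ||-/- a \/ (a \/ c): neither disjunct is forced at 1.
2: forces it.
Worlds forcing the formula: {2}.

1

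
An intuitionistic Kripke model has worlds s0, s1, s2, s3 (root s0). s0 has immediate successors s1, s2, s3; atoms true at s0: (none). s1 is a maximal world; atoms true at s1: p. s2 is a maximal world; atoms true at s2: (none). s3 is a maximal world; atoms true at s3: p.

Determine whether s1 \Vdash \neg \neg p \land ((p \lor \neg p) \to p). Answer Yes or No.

s1 \Vdash \neg \neg p \land ((p \lor \neg p) \to p) since s1 forces both conjuncts.

Yes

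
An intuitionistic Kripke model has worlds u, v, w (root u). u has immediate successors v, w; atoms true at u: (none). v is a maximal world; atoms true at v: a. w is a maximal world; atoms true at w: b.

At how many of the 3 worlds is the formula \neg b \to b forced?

1

u: does not force it — u \nVdash \neg b \to b: at the accessible world v, v \Vdash \neg b but v \nVdash b.
v: does not force it — v \nVdash \neg b \to b: already at v itself, v \Vdash \neg b but v \nVdash b.
w: forces it.
Worlds forcing the formula: {w}.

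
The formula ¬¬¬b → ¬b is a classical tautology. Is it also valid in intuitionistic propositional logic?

This is triple-negation reduction, which is intuitionistically derivable.
Assume ¬¬¬b and suppose b. Then ¬¬b (double-negation introduction), contradicting ¬¬¬b. So ¬b.

Yes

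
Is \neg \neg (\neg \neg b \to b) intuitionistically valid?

This is the double negation of double-negation elimination, which is intuitionistically derivable.
By Glivenko's theorem the double negation of any classical propositional tautology is intuitionistically provable; \neg \neg b \to b is classically a tautology.

Yes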